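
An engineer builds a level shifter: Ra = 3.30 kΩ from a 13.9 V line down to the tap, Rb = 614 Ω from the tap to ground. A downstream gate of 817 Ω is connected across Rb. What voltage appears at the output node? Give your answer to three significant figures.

V_out ≈ 1.33 V

The load sits in parallel with Rb: Rb‖R_L = (614 × 817) / (614 + 817) = 350.6 Ω.
V_out = 13.9 × 350.6 / (3300 + 350.6) = 13.9 × 350.6/3651 = 1.33 V.
(Unloaded it would have been 2.18 V.)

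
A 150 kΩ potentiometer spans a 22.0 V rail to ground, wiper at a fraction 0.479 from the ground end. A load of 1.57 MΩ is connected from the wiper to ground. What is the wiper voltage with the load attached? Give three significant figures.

The wiper splits the pot into (1−α)R = 78.15 kΩ above and αR = 71.85 kΩ below.
Lower section ‖ load = 68.71 kΩ.
V_wiper = 22.0 × 68.71/(78.15 + 68.71) = 10.3 V.

V ≈ 10.3 V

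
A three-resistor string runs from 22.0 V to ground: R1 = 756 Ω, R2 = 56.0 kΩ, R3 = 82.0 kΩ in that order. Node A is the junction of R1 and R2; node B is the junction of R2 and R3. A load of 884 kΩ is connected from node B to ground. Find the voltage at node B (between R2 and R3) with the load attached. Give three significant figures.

At node B, R3 is in parallel with the load: R3‖R_L = 75040 Ω.
Below node A the resistance is R2 + (R3‖R_L) = 131000 Ω, so V_A = 22.0 × 131000/131800 = 21.87 V.
Then V_B = V_A × (R3‖R_L)/(R2 + R3‖R_L) = 21.87 × 75040/131000 = 12.5 V.

V ≈ 12.5 V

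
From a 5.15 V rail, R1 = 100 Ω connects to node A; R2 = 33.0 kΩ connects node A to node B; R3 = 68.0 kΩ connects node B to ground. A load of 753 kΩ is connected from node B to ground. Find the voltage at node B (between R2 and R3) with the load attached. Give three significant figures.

V ≈ 3.36 V

At node B, R3 is in parallel with the load: R3‖R_L = 62370 Ω.
Below node A the resistance is R2 + (R3‖R_L) = 95370 Ω, so V_A = 5.15 × 95370/95470 = 5.145 V.
Then V_B = V_A × (R3‖R_L)/(R2 + R3‖R_L) = 5.145 × 62370/95370 = 3.36 V.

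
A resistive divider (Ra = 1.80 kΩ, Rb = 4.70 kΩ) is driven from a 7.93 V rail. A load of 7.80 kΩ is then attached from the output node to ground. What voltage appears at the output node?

V_out ≈ 4.91 V

The load sits in parallel with Rb: Rb‖R_L = (4.70 × 7.80) / (4.70 + 7.80) = 2.933 kΩ.
V_out = 7.93 × 2.933 / (1.80 + 2.933) = 7.93 × 2.933/4.733 = 4.91 V.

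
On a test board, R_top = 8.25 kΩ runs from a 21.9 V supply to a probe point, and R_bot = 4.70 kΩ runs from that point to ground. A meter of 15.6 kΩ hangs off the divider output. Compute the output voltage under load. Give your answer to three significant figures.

The load sits in parallel with R_bot: R_bot‖R_L = (4.70 × 15.6) / (4.70 + 15.6) = 3.612 kΩ.
V_out = 21.9 × 3.612 / (8.25 + 3.612) = 21.9 × 3.612/11.86 = 6.67 V.

V_out ≈ 6.67 V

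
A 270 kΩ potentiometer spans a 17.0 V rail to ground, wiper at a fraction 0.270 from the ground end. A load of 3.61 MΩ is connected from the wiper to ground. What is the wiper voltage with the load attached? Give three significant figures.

V ≈ 4.52 V

The wiper splits the pot into (1−α)R = 197.1 kΩ above and αR = 72.90 kΩ below.
Lower section ‖ load = 71.46 kΩ.
V_wiper = 17.0 × 71.46/(197.1 + 71.46) = 4.52 V.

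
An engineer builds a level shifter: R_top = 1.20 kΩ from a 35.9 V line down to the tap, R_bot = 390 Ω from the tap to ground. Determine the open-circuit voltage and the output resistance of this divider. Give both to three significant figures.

V_th is the open-circuit tap voltage: 35.9 × 390/(1200 + 390) = 8.81 V.
With the supply zeroed, R_top and R_bot appear in parallel from the tap: R_th = R_top‖R_bot = (1200 × 390)/1590 = 294 Ω.

V_th = 8.81 V, R_th = 294 Ω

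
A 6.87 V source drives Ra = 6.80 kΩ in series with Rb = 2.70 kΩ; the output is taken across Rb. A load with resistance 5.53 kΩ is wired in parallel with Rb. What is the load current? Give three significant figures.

Rb‖R_L = 1.814 kΩ; V_out = 6.87 × 1.814/8.614 = 1.447 V.
I_L = V_out / R_L = 1.447 / 5.53 kΩ = 0.262 mA.

I_L ≈ 0.262 mA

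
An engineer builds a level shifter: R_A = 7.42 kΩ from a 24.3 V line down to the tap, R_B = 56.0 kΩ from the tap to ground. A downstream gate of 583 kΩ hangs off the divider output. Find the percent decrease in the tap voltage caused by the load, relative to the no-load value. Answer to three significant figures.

1.11 %

The divider's output (Thévenin) resistance is R_A‖R_B = 6.552 kΩ.
Fractional drop under load = R_th/(R_th + R_L) = 6.552 / (6.552 + 583) = 0.01111.
So the output falls by 1.11 %.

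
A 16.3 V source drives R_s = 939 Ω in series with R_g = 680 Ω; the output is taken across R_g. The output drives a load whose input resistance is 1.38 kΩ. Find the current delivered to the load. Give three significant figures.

R_g‖R_L = 455.5 Ω; V_out = 16.3 × 455.5/1395 = 5.325 V.
I_L = V_out / R_L = 5.325 / 1.38 kΩ = 3.86 mA.

I_L ≈ 3.86 mA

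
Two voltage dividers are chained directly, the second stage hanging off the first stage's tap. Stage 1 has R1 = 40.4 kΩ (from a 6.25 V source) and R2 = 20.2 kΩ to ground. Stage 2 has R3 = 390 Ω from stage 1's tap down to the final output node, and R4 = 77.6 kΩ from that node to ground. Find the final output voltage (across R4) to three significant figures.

V_out ≈ 1.77 V

Stage 2 presents R3+R4 = 77990 Ω as a load on stage 1's tap.
Stage 1's lower leg becomes R2‖(R3+R4) = 16040 Ω, so V_mid = 6.25 × 16040/56440 = 1.777 V.
Stage 2 is itself unloaded: V_out = V_mid × R4/(R3+R4) = 1.777 × 77600/77990 = 1.77 V.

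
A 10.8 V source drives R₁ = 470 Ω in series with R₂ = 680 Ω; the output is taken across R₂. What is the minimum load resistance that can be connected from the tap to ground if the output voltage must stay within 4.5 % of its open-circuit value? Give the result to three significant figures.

R_L(min) ≈ 5.90 kΩ

Output resistance R_th = R₁‖R₂ = (470 × 680)/1150 = 277.9 Ω.
The fractional drop is R_th/(R_th + R_L); requiring this ≤ 0.0450 gives R_L ≥ R_th(1/0.0450 − 1) = 277.9 × 21.22 = 5.90 kΩ.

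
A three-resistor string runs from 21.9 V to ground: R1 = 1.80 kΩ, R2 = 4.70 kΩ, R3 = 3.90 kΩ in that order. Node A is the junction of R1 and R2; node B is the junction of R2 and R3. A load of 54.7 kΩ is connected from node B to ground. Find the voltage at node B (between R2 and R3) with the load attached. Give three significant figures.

At node B, R3 is in parallel with the load: R3‖R_L = 3.640 kΩ.
Below node A the resistance is R2 + (R3‖R_L) = 8.340 kΩ, so V_A = 21.9 × 8.340/10.14 = 18.01 V.
Then V_B = V_A × (R3‖R_L)/(R2 + R3‖R_L) = 18.01 × 3.640/8.340 = 7.86 V.

V ≈ 7.86 V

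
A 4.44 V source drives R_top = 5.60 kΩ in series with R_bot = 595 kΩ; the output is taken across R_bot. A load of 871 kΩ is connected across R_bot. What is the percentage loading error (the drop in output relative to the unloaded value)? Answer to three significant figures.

0.633 %

The divider's output (Thévenin) resistance is R_top‖R_bot = 5.548 kΩ.
Fractional drop under load = R_th/(R_th + R_L) = 5.548 / (5.548 + 871) = 0.006329.
So the output falls by 0.633 %.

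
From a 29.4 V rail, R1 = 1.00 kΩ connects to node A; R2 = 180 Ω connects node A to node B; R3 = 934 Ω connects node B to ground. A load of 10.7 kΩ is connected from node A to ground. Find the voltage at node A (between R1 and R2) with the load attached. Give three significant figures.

V ≈ 14.8 V

Below node A the series string R2+R3 = 1114 Ω sits in parallel with the 10700 Ω load: 1009 Ω.
V_A = 29.4 × 1009/(1000 + 1009) = 14.8 V.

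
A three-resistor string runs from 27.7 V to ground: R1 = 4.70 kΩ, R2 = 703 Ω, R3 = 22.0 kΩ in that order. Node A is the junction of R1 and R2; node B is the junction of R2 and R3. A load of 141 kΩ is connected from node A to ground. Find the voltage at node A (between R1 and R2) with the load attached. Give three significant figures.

V ≈ 22.3 V

Below node A the series string R2+R3 = 22700 Ω sits in parallel with the 141000 Ω load: 19550 Ω.
V_A = 27.7 × 19550/(4700 + 19550) = 22.3 V.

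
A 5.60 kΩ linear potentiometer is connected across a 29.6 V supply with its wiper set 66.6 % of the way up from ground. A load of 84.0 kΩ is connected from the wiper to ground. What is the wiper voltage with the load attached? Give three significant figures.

V ≈ 19.4 V

The wiper splits the pot into (1−α)R = 1.870 kΩ above and αR = 3.730 kΩ below.
Lower section ‖ load = 3.571 kΩ.
V_wiper = 29.6 × 3.571/(1.870 + 3.571) = 19.4 V.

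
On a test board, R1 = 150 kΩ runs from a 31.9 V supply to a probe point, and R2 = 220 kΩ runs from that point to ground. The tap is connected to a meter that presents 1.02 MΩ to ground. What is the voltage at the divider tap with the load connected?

The load sits in parallel with R2: R2‖R_L = (220 × 1020) / (220 + 1020) = 181.0 kΩ.
V_out = 31.9 × 181.0 / (150 + 181.0) = 31.9 × 181.0/331.0 = 17.4 V.
(Unloaded it would have been 19.0 V.)

V_out ≈ 17.4 V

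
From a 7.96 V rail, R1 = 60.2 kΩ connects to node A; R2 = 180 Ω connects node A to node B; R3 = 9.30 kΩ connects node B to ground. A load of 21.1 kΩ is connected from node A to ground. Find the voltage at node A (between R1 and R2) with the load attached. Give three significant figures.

Below node A the series string R2+R3 = 9480 Ω sits in parallel with the 21100 Ω load: 6541 Ω.
V_A = 7.96 × 6541/(60200 + 6541) = 0.780 V.

V ≈ 0.780 V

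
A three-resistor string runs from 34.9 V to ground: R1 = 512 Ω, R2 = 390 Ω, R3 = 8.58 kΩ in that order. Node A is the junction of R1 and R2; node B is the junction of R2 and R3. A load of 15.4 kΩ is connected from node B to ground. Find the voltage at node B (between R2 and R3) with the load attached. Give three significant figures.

V ≈ 30.0 V

At node B, R3 is in parallel with the load: R3‖R_L = 5510 Ω.
Below node A the resistance is R2 + (R3‖R_L) = 5900 Ω, so V_A = 34.9 × 5900/6412 = 32.11 V.
Then V_B = V_A × (R3‖R_L)/(R2 + R3‖R_L) = 32.11 × 5510/5900 = 30.0 V.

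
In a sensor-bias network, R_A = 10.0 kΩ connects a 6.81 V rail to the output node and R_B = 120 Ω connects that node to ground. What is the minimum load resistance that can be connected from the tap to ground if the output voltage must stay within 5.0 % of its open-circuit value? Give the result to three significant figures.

Output resistance R_th = R_A‖R_B = (10000 × 120)/10120 = 118.6 Ω.
The fractional drop is R_th/(R_th + R_L); requiring this ≤ 0.0500 gives R_L ≥ R_th(1/0.0500 − 1) = 118.6 × 19.00 = 2.25 kΩ.

R_L(min) ≈ 2.25 kΩ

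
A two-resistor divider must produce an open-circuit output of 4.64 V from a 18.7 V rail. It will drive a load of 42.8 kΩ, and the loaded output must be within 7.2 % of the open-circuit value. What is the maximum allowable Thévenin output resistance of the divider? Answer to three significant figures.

Loading drop = R_th/(R_th + R_L) ≤ 0.0720, so R_th ≤ R_L · ε/(1−ε) = 42.8 kΩ × 0.0720/0.9280 = 3.32 kΩ.

R_th ≤ 3.32 kΩ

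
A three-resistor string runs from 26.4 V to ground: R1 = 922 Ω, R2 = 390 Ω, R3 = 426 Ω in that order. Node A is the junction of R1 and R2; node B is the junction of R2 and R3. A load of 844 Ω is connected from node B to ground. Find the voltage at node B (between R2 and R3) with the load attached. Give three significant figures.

At node B, R3 is in parallel with the load: R3‖R_L = 283.1 Ω.
Below node A the resistance is R2 + (R3‖R_L) = 673.1 Ω, so V_A = 26.4 × 673.1/1595 = 11.14 V.
Then V_B = V_A × (R3‖R_L)/(R2 + R3‖R_L) = 11.14 × 283.1/673.1 = 4.69 V.

V ≈ 4.69 V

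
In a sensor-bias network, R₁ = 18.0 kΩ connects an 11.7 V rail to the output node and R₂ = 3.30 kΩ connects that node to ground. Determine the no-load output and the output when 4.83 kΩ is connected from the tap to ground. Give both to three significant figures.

Open-circuit: V = 11.7 × 3.30/(18.0 + 3.30) = 1.81 V.
With the load, R₂ becomes R₂‖R_L = 1.961 kΩ, so V = 11.7 × 1.961/19.96 = 1.15 V.

Unloaded: 1.81 V; loaded: 1.15 V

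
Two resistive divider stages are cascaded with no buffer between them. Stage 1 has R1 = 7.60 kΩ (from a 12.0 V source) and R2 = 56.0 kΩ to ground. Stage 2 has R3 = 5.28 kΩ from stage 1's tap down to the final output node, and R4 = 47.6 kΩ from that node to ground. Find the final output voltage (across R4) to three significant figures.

Stage 2 presents R3+R4 = 52.88 kΩ as a load on stage 1's tap.
Stage 1's lower leg becomes R2‖(R3+R4) = 27.20 kΩ, so V_mid = 12.0 × 27.20/34.80 = 9.379 V.
Stage 2 is itself unloaded: V_out = V_mid × R4/(R3+R4) = 9.379 × 47.6/52.88 = 8.44 V.

V_out ≈ 8.44 V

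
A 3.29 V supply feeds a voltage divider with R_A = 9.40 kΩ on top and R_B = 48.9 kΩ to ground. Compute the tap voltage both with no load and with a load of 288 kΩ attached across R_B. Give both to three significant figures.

Unloaded: 2.76 V; loaded: 2.69 V

Open-circuit: V = 3.29 × 48.9/(9.40 + 48.9) = 2.76 V.
With the load, R_B becomes R_B‖R_L = 41.80 kΩ, so V = 3.29 × 41.80/51.20 = 2.69 V.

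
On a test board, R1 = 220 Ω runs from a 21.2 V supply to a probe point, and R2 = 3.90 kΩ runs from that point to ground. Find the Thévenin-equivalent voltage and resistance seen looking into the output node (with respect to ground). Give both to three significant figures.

V_th = 20.1 V, R_th = 208 Ω

V_th is the open-circuit tap voltage: 21.2 × 3900/(220 + 3900) = 20.1 V.
With the supply zeroed, R1 and R2 appear in parallel from the tap: R_th = R1‖R2 = (220 × 3900)/4120 = 208 Ω.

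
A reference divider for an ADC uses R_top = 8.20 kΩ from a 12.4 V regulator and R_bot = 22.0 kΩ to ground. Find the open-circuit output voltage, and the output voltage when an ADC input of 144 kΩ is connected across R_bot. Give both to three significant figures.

Unloaded: 9.03 V; loaded: 8.67 V

Open-circuit: V = 12.4 × 22.0/(8.20 + 22.0) = 9.03 V.
With the load, R_bot becomes R_bot‖R_L = 19.08 kΩ, so V = 12.4 × 19.08/27.28 = 8.67 V.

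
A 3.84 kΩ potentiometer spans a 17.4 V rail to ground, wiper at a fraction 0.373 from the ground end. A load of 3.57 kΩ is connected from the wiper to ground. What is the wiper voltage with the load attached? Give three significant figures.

The wiper splits the pot into (1−α)R = 2.408 kΩ above and αR = 1.432 kΩ below.
Lower section ‖ load = 1.022 kΩ.
V_wiper = 17.4 × 1.022/(2.408 + 1.022) = 5.19 V.

V ≈ 5.19 V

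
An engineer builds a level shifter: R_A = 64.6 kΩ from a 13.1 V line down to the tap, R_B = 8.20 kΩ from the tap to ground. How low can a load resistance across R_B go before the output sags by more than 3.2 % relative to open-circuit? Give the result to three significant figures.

R_L(min) ≈ 220 kΩ

Output resistance R_th = R_A‖R_B = (64.6 × 8.20)/72.80 = 7.276 kΩ.
The fractional drop is R_th/(R_th + R_L); requiring this ≤ 0.0320 gives R_L ≥ R_th(1/0.0320 − 1) = 7.276 × 30.25 = 220 kΩ.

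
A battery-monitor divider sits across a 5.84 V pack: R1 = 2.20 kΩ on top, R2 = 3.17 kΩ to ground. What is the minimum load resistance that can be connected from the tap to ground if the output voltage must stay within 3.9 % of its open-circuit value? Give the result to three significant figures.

R_L(min) ≈ 32.0 kΩ

Output resistance R_th = R1‖R2 = (2.20 × 3.17)/5.370 = 1.299 kΩ.
The fractional drop is R_th/(R_th + R_L); requiring this ≤ 0.0390 gives R_L ≥ R_th(1/0.0390 − 1) = 1.299 × 24.64 = 32.0 kΩ.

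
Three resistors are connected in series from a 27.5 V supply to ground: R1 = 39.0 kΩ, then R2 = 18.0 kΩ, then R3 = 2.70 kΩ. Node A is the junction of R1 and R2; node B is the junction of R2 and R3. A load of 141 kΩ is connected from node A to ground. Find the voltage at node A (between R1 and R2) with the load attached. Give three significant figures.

Below node A the series string R2+R3 = 20.70 kΩ sits in parallel with the 141 kΩ load: 18.05 kΩ.
V_A = 27.5 × 18.05/(39.0 + 18.05) = 8.70 V.

V ≈ 8.70 V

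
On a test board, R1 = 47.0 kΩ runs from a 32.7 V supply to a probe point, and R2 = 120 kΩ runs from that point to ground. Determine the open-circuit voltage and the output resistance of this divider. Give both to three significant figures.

V_th is the open-circuit tap voltage: 32.7 × 120/(47.0 + 120) = 23.5 V.
With the supply zeroed, R1 and R2 appear in parallel from the tap: R_th = R1‖R2 = (47.0 × 120)/167.0 = 33.8 kΩ.

V_th = 23.5 V, R_th = 33.8 kΩ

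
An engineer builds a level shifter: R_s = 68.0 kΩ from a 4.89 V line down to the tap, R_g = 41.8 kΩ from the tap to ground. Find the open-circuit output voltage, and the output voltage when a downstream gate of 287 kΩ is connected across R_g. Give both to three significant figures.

Unloaded: 1.86 V; loaded: 1.71 V

Open-circuit: V = 4.89 × 41.8/(68.0 + 41.8) = 1.86 V.
With the load, R_g becomes R_g‖R_L = 36.49 kΩ, so V = 4.89 × 36.49/104.5 = 1.71 V.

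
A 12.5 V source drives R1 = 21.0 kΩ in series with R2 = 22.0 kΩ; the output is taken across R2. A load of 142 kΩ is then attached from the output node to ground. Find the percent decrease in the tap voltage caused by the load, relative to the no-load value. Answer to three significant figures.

7.03 %

The divider's output (Thévenin) resistance is R1‖R2 = 10.74 kΩ.
Fractional drop under load = R_th/(R_th + R_L) = 10.74 / (10.74 + 142) = 0.07034.
So the output falls by 7.03 %.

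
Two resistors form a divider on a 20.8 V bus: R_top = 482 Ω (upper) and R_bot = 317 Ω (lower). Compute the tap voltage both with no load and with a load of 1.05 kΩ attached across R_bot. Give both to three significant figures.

Unloaded: 8.25 V; loaded: 6.98 V

Open-circuit: V = 20.8 × 317/(482 + 317) = 8.25 V.
With the load, R_bot becomes R_bot‖R_L = 243.5 Ω, so V = 20.8 × 243.5/725.5 = 6.98 V.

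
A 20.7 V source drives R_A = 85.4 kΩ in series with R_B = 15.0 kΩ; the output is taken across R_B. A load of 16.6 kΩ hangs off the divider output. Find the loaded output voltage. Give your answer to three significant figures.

The load sits in parallel with R_B: R_B‖R_L = (15.0 × 16.6) / (15.0 + 16.6) = 7.880 kΩ.
V_out = 20.7 × 7.880 / (85.4 + 7.880) = 20.7 × 7.880/93.28 = 1.75 V.

V_out ≈ 1.75 V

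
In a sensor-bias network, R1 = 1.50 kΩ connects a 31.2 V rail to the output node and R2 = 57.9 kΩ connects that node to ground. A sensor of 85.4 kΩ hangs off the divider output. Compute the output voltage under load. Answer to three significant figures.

V_out ≈ 29.9 V

The load sits in parallel with R2: R2‖R_L = (57.9 × 85.4) / (57.9 + 85.4) = 34.51 kΩ.
V_out = 31.2 × 34.51 / (1.50 + 34.51) = 31.2 × 34.51/36.01 = 29.9 V.
(Unloaded it would have been 30.4 V.)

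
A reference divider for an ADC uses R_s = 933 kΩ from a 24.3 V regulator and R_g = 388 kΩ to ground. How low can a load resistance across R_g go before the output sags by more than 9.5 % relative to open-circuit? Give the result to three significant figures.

R_L(min) ≈ 2.61 MΩ

Output resistance R_th = R_s‖R_g = (933 × 388)/1321 = 274.0 kΩ.
The fractional drop is R_th/(R_th + R_L); requiring this ≤ 0.0950 gives R_L ≥ R_th(1/0.0950 − 1) = 274.0 × 9.526 = 2.61 MΩ.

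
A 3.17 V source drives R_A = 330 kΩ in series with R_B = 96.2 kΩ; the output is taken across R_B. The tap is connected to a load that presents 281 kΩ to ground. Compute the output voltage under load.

V_out ≈ 0.566 V

The load sits in parallel with R_B: R_B‖R_L = (96.2 × 281) / (96.2 + 281) = 71.67 kΩ.
V_out = 3.17 × 71.67 / (330 + 71.67) = 3.17 × 71.67/401.7 = 0.566 V.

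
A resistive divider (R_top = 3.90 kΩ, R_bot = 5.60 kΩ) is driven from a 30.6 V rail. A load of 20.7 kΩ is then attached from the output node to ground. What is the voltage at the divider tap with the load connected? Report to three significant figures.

The load sits in parallel with R_bot: R_bot‖R_L = (5.60 × 20.7) / (5.60 + 20.7) = 4.408 kΩ.
V_out = 30.6 × 4.408 / (3.90 + 4.408) = 30.6 × 4.408/8.308 = 16.2 V.

V_out ≈ 16.2 V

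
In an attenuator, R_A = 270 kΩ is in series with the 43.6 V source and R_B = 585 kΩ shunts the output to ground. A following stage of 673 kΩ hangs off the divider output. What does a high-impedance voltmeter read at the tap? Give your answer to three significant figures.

V_out ≈ 23.4 V

The load sits in parallel with R_B: R_B‖R_L = (585 × 673) / (585 + 673) = 313.0 kΩ.
V_out = 43.6 × 313.0 / (270 + 313.0) = 43.6 × 313.0/583.0 = 23.4 V.
(Unloaded it would have been 29.8 V.)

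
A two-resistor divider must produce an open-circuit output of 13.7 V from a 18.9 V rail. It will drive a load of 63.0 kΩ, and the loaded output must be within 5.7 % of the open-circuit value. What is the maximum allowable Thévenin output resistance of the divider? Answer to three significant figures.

Loading drop = R_th/(R_th + R_L) ≤ 0.0570, so R_th ≤ R_L · ε/(1−ε) = 63.0 kΩ × 0.0570/0.9430 = 3.81 kΩ.
(Any R1, R2 with R2/(R1+R2) = 0.725 and R1‖R2 ≤ 3.81 kΩ will meet the spec.)

R_th ≤ 3.81 kΩ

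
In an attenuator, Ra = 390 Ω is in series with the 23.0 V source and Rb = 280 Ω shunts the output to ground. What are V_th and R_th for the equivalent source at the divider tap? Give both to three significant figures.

V_th is the open-circuit tap voltage: 23.0 × 280/(390 + 280) = 9.61 V.
With the supply zeroed, Ra and Rb appear in parallel from the tap: R_th = Ra‖Rb = (390 × 280)/670.0 = 163 Ω.

V_th = 9.61 V, R_th = 163 Ω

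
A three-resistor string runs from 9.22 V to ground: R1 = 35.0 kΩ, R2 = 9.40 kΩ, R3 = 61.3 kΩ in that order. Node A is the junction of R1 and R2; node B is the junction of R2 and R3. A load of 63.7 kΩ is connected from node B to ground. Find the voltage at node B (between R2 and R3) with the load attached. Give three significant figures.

V ≈ 3.81 V

At node B, R3 is in parallel with the load: R3‖R_L = 31.24 kΩ.
Below node A the resistance is R2 + (R3‖R_L) = 40.64 kΩ, so V_A = 9.22 × 40.64/75.64 = 4.954 V.
Then V_B = V_A × (R3‖R_L)/(R2 + R3‖R_L) = 4.954 × 31.24/40.64 = 3.81 V.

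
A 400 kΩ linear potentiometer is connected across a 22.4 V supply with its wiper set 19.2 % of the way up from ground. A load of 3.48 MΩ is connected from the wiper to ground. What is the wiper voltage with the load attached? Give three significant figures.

V ≈ 4.23 V

The wiper splits the pot into (1−α)R = 323.2 kΩ above and αR = 76.80 kΩ below.
Lower section ‖ load = 75.14 kΩ.
V_wiper = 22.4 × 75.14/(323.2 + 75.14) = 4.23 V.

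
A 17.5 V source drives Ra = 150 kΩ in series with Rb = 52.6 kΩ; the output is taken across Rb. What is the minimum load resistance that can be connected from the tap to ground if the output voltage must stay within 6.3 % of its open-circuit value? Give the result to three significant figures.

R_L(min) ≈ 579 kΩ

Output resistance R_th = Ra‖Rb = (150 × 52.6)/202.6 = 38.94 kΩ.
The fractional drop is R_th/(R_th + R_L); requiring this ≤ 0.0630 gives R_L ≥ R_th(1/0.0630 − 1) = 38.94 × 14.87 = 579 kΩ.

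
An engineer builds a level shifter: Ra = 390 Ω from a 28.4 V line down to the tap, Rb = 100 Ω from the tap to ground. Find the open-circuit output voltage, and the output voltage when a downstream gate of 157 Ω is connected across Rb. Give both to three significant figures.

Open-circuit: V = 28.4 × 100/(390 + 100) = 5.80 V.
With the load, Rb becomes Rb‖R_L = 61.09 Ω, so V = 28.4 × 61.09/451.1 = 3.85 V.

Unloaded: 5.80 V; loaded: 3.85 V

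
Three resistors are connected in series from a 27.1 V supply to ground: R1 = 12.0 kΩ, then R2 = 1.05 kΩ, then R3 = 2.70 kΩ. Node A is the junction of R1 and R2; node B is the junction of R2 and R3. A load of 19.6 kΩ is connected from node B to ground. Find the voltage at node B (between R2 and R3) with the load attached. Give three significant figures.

V ≈ 4.17 V

At node B, R3 is in parallel with the load: R3‖R_L = 2.373 kΩ.
Below node A the resistance is R2 + (R3‖R_L) = 3.423 kΩ, so V_A = 27.1 × 3.423/15.42 = 6.015 V.
Then V_B = V_A × (R3‖R_L)/(R2 + R3‖R_L) = 6.015 × 2.373/3.423 = 4.17 V.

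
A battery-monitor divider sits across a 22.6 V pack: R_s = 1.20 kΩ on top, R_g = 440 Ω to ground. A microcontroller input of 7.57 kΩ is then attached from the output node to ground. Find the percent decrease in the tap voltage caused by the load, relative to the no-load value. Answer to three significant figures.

4.08 %

The divider's output (Thévenin) resistance is R_s‖R_g = 322.0 Ω.
Fractional drop under load = R_th/(R_th + R_L) = 322.0 / (322.0 + 7570) = 0.04079.
So the output falls by 4.08 %.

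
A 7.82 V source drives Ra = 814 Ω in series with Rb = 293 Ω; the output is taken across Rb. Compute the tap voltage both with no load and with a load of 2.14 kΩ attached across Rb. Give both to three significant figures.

Open-circuit: V = 7.82 × 293/(814 + 293) = 2.07 V.
With the load, Rb becomes Rb‖R_L = 257.7 Ω, so V = 7.82 × 257.7/1072 = 1.88 V.

Unloaded: 2.07 V; loaded: 1.88 V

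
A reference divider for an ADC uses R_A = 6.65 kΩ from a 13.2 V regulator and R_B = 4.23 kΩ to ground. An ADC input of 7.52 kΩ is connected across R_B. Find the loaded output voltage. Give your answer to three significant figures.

V_out ≈ 3.82 V

The load sits in parallel with R_B: R_B‖R_L = (4.23 × 7.52) / (4.23 + 7.52) = 2.707 kΩ.
V_out = 13.2 × 2.707 / (6.65 + 2.707) = 13.2 × 2.707/9.357 = 3.82 V.
(Unloaded it would have been 5.13 V.)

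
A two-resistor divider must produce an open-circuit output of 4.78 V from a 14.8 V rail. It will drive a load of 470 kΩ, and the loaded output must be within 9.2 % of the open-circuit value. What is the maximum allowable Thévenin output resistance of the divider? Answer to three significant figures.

Loading drop = R_th/(R_th + R_L) ≤ 0.0920, so R_th ≤ R_L · ε/(1−ε) = 470 kΩ × 0.0920/0.9080 = 47.6 kΩ.
(Any R1, R2 with R2/(R1+R2) = 0.323 and R1‖R2 ≤ 47.6 kΩ will meet the spec.)

R_th ≤ 47.6 kΩ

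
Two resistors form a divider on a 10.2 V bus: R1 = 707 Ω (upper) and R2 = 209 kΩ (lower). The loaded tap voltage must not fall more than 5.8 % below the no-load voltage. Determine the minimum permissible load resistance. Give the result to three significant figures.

Output resistance R_th = R1‖R2 = (707 × 209000)/209700 = 704.6 Ω.
The fractional drop is R_th/(R_th + R_L); requiring this ≤ 0.0580 gives R_L ≥ R_th(1/0.0580 − 1) = 704.6 × 16.24 = 11.4 kΩ.

R_L(min) ≈ 11.4 kΩ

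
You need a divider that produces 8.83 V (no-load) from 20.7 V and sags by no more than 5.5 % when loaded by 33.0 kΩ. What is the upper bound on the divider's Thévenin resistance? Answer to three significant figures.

R_th ≤ 1.92 kΩ

Loading drop = R_th/(R_th + R_L) ≤ 0.0550, so R_th ≤ R_L · ε/(1−ε) = 33.0 kΩ × 0.0550/0.9450 = 1.92 kΩ.
(Any R1, R2 with R2/(R1+R2) = 0.427 and R1‖R2 ≤ 1.92 kΩ will meet the spec.)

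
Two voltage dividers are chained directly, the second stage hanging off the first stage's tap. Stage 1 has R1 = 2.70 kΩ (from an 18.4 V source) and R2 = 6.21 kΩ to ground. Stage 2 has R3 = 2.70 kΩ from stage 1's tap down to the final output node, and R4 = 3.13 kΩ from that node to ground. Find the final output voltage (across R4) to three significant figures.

Stage 2 presents R3+R4 = 5.830 kΩ as a load on stage 1's tap.
Stage 1's lower leg becomes R2‖(R3+R4) = 3.007 kΩ, so V_mid = 18.4 × 3.007/5.707 = 9.695 V.
Stage 2 is itself unloaded: V_out = V_mid × R4/(R3+R4) = 9.695 × 3.13/5.830 = 5.20 V.

V_out ≈ 5.20 V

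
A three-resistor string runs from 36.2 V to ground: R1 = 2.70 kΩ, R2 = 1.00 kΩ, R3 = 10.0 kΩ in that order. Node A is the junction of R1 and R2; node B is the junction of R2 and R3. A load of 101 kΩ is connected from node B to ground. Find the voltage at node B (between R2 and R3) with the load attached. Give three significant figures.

At node B, R3 is in parallel with the load: R3‖R_L = 9.099 kΩ.
Below node A the resistance is R2 + (R3‖R_L) = 10.10 kΩ, so V_A = 36.2 × 10.10/12.80 = 28.56 V.
Then V_B = V_A × (R3‖R_L)/(R2 + R3‖R_L) = 28.56 × 9.099/10.10 = 25.7 V.

V ≈ 25.7 V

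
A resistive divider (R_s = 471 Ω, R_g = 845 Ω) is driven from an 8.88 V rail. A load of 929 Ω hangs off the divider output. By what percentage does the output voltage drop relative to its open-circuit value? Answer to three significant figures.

Unloaded V = 8.88 × 845/1316 = 5.702 V.
Loaded: R_g‖R_L = 442.5 Ω, giving V = 8.88 × 442.5/913.5 = 4.302 V.
Drop = (5.702 − 4.302) / 5.702 = 24.6 %.

24.6 %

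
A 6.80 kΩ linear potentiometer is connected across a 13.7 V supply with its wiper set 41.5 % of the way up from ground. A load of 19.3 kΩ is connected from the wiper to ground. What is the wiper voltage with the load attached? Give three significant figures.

The wiper splits the pot into (1−α)R = 3.978 kΩ above and αR = 2.822 kΩ below.
Lower section ‖ load = 2.462 kΩ.
V_wiper = 13.7 × 2.462/(3.978 + 2.462) = 5.24 V.

V ≈ 5.24 V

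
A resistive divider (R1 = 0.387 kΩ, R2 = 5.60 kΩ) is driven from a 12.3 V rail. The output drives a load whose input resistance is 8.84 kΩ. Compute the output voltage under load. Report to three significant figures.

The load sits in parallel with R2: R2‖R_L = (5600 × 8840) / (5600 + 8840) = 3428 Ω.
V_out = 12.3 × 3428 / (387 + 3428) = 12.3 × 3428/3815 = 11.1 V.

V_out ≈ 11.1 V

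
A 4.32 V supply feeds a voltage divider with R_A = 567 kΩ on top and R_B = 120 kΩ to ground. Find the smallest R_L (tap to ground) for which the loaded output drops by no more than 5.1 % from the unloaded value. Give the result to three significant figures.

Output resistance R_th = R_A‖R_B = (567 × 120)/687.0 = 99.04 kΩ.
The fractional drop is R_th/(R_th + R_L); requiring this ≤ 0.0510 gives R_L ≥ R_th(1/0.0510 − 1) = 99.04 × 18.61 = 1.84 MΩ.

R_L(min) ≈ 1.84 MΩ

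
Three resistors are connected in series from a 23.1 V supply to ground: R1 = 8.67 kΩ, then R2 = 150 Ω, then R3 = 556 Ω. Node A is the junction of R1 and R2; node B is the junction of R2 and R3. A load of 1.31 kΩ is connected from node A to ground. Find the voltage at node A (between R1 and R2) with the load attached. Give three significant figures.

V ≈ 1.16 V

Below node A the series string R2+R3 = 706.0 Ω sits in parallel with the 1310 Ω load: 458.8 Ω.
V_A = 23.1 × 458.8/(8670 + 458.8) = 1.16 V.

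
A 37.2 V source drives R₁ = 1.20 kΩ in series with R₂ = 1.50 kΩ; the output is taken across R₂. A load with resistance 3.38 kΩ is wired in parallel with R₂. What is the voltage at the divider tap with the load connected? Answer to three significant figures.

The load sits in parallel with R₂: R₂‖R_L = (1.50 × 3.38) / (1.50 + 3.38) = 1.039 kΩ.
V_out = 37.2 × 1.039 / (1.20 + 1.039) = 37.2 × 1.039/2.239 = 17.3 V.
(Unloaded it would have been 20.7 V.)

V_out ≈ 17.3 V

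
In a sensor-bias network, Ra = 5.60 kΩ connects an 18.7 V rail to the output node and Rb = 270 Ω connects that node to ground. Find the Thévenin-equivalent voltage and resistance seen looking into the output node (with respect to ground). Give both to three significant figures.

V_th is the open-circuit tap voltage: 18.7 × 270/(5600 + 270) = 0.860 V.
With the supply zeroed, Ra and Rb appear in parallel from the tap: R_th = Ra‖Rb = (5600 × 270)/5870 = 258 Ω.

V_th = 0.860 V, R_th = 258 Ω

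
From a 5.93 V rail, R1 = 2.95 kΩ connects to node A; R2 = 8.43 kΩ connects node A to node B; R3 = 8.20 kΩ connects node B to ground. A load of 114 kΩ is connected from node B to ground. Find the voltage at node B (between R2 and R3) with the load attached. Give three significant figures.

At node B, R3 is in parallel with the load: R3‖R_L = 7.650 kΩ.
Below node A the resistance is R2 + (R3‖R_L) = 16.08 kΩ, so V_A = 5.93 × 16.08/19.03 = 5.011 V.
Then V_B = V_A × (R3‖R_L)/(R2 + R3‖R_L) = 5.011 × 7.650/16.08 = 2.38 V.

V ≈ 2.38 V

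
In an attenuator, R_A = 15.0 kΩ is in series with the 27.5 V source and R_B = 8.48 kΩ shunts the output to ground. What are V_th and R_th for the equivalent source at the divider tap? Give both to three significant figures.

V_th = 9.93 V, R_th = 5.42 kΩ

V_th is the open-circuit tap voltage: 27.5 × 8.48/(15.0 + 8.48) = 9.93 V.
With the supply zeroed, R_A and R_B appear in parallel from the tap: R_th = R_A‖R_B = (15.0 × 8.48)/23.48 = 5.42 kΩ.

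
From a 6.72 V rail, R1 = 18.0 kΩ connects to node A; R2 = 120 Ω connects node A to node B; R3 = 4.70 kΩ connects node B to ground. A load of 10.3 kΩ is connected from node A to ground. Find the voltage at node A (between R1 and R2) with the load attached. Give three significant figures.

Below node A the series string R2+R3 = 4820 Ω sits in parallel with the 10300 Ω load: 3283 Ω.
V_A = 6.72 × 3283/(18000 + 3283) = 1.04 V.

V ≈ 1.04 V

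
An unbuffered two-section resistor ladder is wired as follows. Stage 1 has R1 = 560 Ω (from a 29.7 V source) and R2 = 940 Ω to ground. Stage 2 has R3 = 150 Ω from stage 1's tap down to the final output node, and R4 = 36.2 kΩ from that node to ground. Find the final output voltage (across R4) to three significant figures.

Stage 2 presents R3+R4 = 36350 Ω as a load on stage 1's tap.
Stage 1's lower leg becomes R2‖(R3+R4) = 916.3 Ω, so V_mid = 29.7 × 916.3/1476 = 18.43 V.
Stage 2 is itself unloaded: V_out = V_mid × R4/(R3+R4) = 18.43 × 36200/36350 = 18.4 V.

V_out ≈ 18.4 V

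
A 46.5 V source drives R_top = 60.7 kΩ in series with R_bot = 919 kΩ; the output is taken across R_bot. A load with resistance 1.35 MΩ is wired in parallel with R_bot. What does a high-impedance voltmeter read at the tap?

V_out ≈ 41.9 V

The load sits in parallel with R_bot: R_bot‖R_L = (919 × 1350) / (919 + 1350) = 546.8 kΩ.
V_out = 46.5 × 546.8 / (60.7 + 546.8) = 46.5 × 546.8/607.5 = 41.9 V.
(Unloaded it would have been 43.6 V.)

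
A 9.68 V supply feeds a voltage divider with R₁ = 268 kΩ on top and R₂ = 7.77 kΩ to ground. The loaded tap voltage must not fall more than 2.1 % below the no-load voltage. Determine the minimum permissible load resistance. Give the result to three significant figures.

Output resistance R_th = R₁‖R₂ = (268 × 7.77)/275.8 = 7.551 kΩ.
The fractional drop is R_th/(R_th + R_L); requiring this ≤ 0.0210 gives R_L ≥ R_th(1/0.0210 − 1) = 7.551 × 46.62 = 352 kΩ.

R_L(min) ≈ 352 kΩ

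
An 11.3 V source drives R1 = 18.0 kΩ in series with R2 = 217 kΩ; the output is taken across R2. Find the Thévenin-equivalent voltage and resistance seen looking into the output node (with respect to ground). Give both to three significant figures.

V_th is the open-circuit tap voltage: 11.3 × 217/(18.0 + 217) = 10.4 V.
With the supply zeroed, R1 and R2 appear in parallel from the tap: R_th = R1‖R2 = (18.0 × 217)/235.0 = 16.6 kΩ.

V_th = 10.4 V, R_th = 16.6 kΩ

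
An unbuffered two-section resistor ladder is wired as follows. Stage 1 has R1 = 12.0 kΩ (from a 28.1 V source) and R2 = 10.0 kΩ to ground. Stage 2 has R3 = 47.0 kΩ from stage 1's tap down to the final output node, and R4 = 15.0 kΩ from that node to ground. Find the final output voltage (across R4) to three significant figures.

V_out ≈ 2.84 V

Stage 2 presents R3+R4 = 62.00 kΩ as a load on stage 1's tap.
Stage 1's lower leg becomes R2‖(R3+R4) = 8.611 kΩ, so V_mid = 28.1 × 8.611/20.61 = 11.74 V.
Stage 2 is itself unloaded: V_out = V_mid × R4/(R3+R4) = 11.74 × 15.0/62.00 = 2.84 V.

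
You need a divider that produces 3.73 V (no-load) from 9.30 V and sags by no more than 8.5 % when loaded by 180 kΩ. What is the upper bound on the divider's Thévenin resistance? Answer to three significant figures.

R_th ≤ 16.7 kΩ

Loading drop = R_th/(R_th + R_L) ≤ 0.0850, so R_th ≤ R_L · ε/(1−ε) = 180 kΩ × 0.0850/0.9150 = 16.7 kΩ.
(Any R1, R2 with R2/(R1+R2) = 0.401 and R1‖R2 ≤ 16.7 kΩ will meet the spec.)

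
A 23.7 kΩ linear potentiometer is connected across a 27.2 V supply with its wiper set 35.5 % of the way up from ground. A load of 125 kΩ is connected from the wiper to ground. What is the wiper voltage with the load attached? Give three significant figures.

The wiper splits the pot into (1−α)R = 15.29 kΩ above and αR = 8.414 kΩ below.
Lower section ‖ load = 7.883 kΩ.
V_wiper = 27.2 × 7.883/(15.29 + 7.883) = 9.25 V.

V ≈ 9.25 V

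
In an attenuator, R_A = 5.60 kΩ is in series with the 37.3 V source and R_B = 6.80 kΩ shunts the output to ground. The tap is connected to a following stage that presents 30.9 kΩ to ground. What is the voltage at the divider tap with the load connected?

The load sits in parallel with R_B: R_B‖R_L = (6.80 × 30.9) / (6.80 + 30.9) = 5.573 kΩ.
V_out = 37.3 × 5.573 / (5.60 + 5.573) = 37.3 × 5.573/11.17 = 18.6 V.
(Unloaded it would have been 20.5 V.)

V_out ≈ 18.6 V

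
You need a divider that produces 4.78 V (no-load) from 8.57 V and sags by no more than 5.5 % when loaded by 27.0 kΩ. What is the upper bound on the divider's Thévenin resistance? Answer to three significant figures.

Loading drop = R_th/(R_th + R_L) ≤ 0.0550, so R_th ≤ R_L · ε/(1−ε) = 27.0 kΩ × 0.0550/0.9450 = 1.57 kΩ.
(Any R1, R2 with R2/(R1+R2) = 0.558 and R1‖R2 ≤ 1.57 kΩ will meet the spec.)

R_th ≤ 1.57 kΩ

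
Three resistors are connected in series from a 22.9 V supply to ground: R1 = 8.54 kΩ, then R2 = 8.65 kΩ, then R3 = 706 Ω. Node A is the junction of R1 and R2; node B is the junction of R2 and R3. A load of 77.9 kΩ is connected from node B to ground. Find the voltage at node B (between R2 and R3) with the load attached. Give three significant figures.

V ≈ 0.896 V

At node B, R3 is in parallel with the load: R3‖R_L = 699.7 Ω.
Below node A the resistance is R2 + (R3‖R_L) = 9350 Ω, so V_A = 22.9 × 9350/17890 = 11.97 V.
Then V_B = V_A × (R3‖R_L)/(R2 + R3‖R_L) = 11.97 × 699.7/9350 = 0.896 V.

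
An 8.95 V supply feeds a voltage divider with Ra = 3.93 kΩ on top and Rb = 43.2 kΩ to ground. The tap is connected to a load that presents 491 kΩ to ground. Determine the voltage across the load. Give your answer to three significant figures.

The load sits in parallel with Rb: Rb‖R_L = (43.2 × 491) / (43.2 + 491) = 39.71 kΩ.
V_out = 8.95 × 39.71 / (3.93 + 39.71) = 8.95 × 39.71/43.64 = 8.14 V.
(Unloaded it would have been 8.20 V.)

V_out ≈ 8.14 V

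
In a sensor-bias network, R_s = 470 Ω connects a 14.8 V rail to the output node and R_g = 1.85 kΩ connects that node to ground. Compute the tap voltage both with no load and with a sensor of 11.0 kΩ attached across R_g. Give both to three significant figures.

Unloaded: 11.8 V; loaded: 11.4 V

Open-circuit: V = 14.8 × 1850/(470 + 1850) = 11.8 V.
With the load, R_g becomes R_g‖R_L = 1584 Ω, so V = 14.8 × 1584/2054 = 11.4 V.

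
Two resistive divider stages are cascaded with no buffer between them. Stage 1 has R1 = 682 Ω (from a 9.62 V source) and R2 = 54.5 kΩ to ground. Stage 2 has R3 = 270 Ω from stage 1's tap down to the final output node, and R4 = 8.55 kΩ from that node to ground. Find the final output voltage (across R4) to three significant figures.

Stage 2 presents R3+R4 = 8820 Ω as a load on stage 1's tap.
Stage 1's lower leg becomes R2‖(R3+R4) = 7591 Ω, so V_mid = 9.62 × 7591/8273 = 8.827 V.
Stage 2 is itself unloaded: V_out = V_mid × R4/(R3+R4) = 8.827 × 8550/8820 = 8.56 V.

V_out ≈ 8.56 V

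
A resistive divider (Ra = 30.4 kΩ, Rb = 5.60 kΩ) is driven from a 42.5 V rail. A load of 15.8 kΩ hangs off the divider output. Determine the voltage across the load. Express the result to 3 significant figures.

V_out ≈ 5.09 V

The load sits in parallel with Rb: Rb‖R_L = (5.60 × 15.8) / (5.60 + 15.8) = 4.135 kΩ.
V_out = 42.5 × 4.135 / (30.4 + 4.135) = 42.5 × 4.135/34.53 = 5.09 V.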